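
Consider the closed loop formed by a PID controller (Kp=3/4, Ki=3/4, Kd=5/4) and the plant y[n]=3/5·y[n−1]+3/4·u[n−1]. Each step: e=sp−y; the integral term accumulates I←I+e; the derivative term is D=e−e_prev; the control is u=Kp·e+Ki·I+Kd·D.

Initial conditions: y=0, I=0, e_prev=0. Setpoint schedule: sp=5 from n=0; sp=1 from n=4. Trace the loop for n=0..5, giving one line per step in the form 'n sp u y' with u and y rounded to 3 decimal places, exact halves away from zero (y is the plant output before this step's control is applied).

0 5 13.750 0.000
1 5 -17.109 10.313
2 5 38.429 -6.645
3 5 -60.602 24.835
4 1 105.181 -30.551
5 1 -185.930 60.556

(exact arithmetic carried between steps; '≈' marks a value shown rounded to 6 d.p. or computed from one; I and e_prev carry over from the previous line; the table rounds u and y to 3 d.p., halves away from zero)
n=0: y=0, sp=5, e=sp−y=5; I=5, D=e−e_prev=5; u=3/4·5+3/4·5+5/4·5=13.75; next y=3/5·0+3/4·13.75=10.3125
n=1: y=10.3125, sp=5, e=sp−y=-5.3125; I=-0.3125, D=e−e_prev=-10.3125; u=3/4·(-5.3125)+3/4·(-0.3125)+5/4·(-10.3125)=-17.109375; next y=3/5·10.3125+3/4·(-17.109375)≈-6.644531
n=2: y≈-6.644531, sp=5, e=sp−y≈11.644531; I≈11.332031, D=e−e_prev≈16.957031; u=3/4·11.644531+3/4·11.332031+5/4·16.957031≈38.428711; next y=3/5·(-6.644531)+3/4·38.428711≈24.834814
n=3: y≈24.834814, sp=5, e=sp−y≈-19.834814; I≈-8.502783, D=e−e_prev≈-31.479346; u=3/4·(-19.834814)+3/4·(-8.502783)+5/4·(-31.479346)≈-60.602380; next y=3/5·24.834814+3/4·(-60.602380)≈-30.550897
n=4: y≈-30.550897, sp=1, e=sp−y≈31.550897; I≈23.048113, D=e−e_prev≈51.385711; u=3/4·31.550897+3/4·23.048113+5/4·51.385711≈105.181396; next y=3/5·(-30.550897)+3/4·105.181396≈60.555509
n=5: y≈60.555509, sp=1, e=sp−y≈-59.555509; I≈-36.507396, D=e−e_prev≈-91.106406; u=3/4·(-59.555509)+3/4·(-36.507396)+5/4·(-91.106406)≈-185.930186; next y=3/5·60.555509+3/4·(-185.930186)≈-103.114334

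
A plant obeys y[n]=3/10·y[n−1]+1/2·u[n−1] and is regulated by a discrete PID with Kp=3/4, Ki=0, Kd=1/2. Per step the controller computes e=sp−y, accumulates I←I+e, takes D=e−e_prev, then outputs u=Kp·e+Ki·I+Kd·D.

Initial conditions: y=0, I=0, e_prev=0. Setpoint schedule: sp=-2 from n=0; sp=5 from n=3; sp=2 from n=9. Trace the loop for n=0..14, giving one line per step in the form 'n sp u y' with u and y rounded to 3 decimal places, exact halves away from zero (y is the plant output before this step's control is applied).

(exact arithmetic carried between steps; '≈' marks a value shown rounded to 6 d.p. or computed from one; I and e_prev carry over from the previous line; the table rounds u and y to 3 d.p., halves away from zero)
n=0: y=0, sp=-2, e=sp−y=-2; I=-2, D=e−e_prev=-2; u=3/4·(-2)+0·(-2)+1/2·(-2)=-2.5; next y=3/10·0+1/2·(-2.5)=-1.25
n=1: y=-1.25, sp=-2, e=sp−y=-0.75; I=-2.75, D=e−e_prev=1.25; u=3/4·(-0.75)+0·(-2.75)+1/2·1.25=0.0625; next y=3/10·(-1.25)+1/2·0.0625=-0.34375
n=2: y=-0.34375, sp=-2, e=sp−y=-1.65625; I=-4.40625, D=e−e_prev=-0.90625; u=3/4·(-1.65625)+0·(-4.40625)+1/2·(-0.90625)≈-1.695313; next y=3/10·(-0.34375)+1/2·(-1.695313)≈-0.950781
n=3: y≈-0.950781, sp=5, e=sp−y≈5.950781; I≈1.544531, D=e−e_prev≈7.607031; u=3/4·5.950781+0·1.544531+1/2·7.607031≈8.266602; next y=3/10·(-0.950781)+1/2·8.266602≈3.848066
n=4: y≈3.848066, sp=5, e=sp−y≈1.151934; I≈2.696465, D=e−e_prev≈-4.798848; u=3/4·1.151934+0·2.696465+1/2·(-4.798848)≈-1.535474; next y=3/10·3.848066+1/2·(-1.535474)≈0.386683
n=5: y≈0.386683, sp=5, e=sp−y≈4.613317; I≈7.309782, D=e−e_prev≈3.461383; u=3/4·4.613317+0·7.309782+1/2·3.461383≈5.190679; next y=3/10·0.386683+1/2·5.190679≈2.711345
n=6: y≈2.711345, sp=5, e=sp−y≈2.288655; I≈9.598437, D=e−e_prev≈-2.324661; u=3/4·2.288655+0·9.598437+1/2·(-2.324661)≈0.554161; next y=3/10·2.711345+1/2·0.554161≈1.090484
n=7: y≈1.090484, sp=5, e=sp−y≈3.909516; I≈13.507953, D=e−e_prev≈1.620861; u=3/4·3.909516+0·13.507953+1/2·1.620861≈3.742568; next y=3/10·1.090484+1/2·3.742568≈2.198429
n=8: y≈2.198429, sp=5, e=sp−y≈2.801571; I≈16.309524, D=e−e_prev≈-1.107945; u=3/4·2.801571+0·16.309524+1/2·(-1.107945)≈1.547206; next y=3/10·2.198429+1/2·1.547206≈1.433132
n=9: y≈1.433132, sp=2, e=sp−y≈0.566868; I≈16.876393, D=e−e_prev≈-2.234703; u=3/4·0.566868+0·16.876393+1/2·(-2.234703)≈-0.692200; next y=3/10·1.433132+1/2·(-0.692200)≈0.083839
n=10: y≈0.083839, sp=2, e=sp−y≈1.916161; I≈18.792553, D=e−e_prev≈1.349292; u=3/4·1.916161+0·18.792553+1/2·1.349292≈2.111766; next y=3/10·0.083839+1/2·2.111766≈1.081035
n=11: y≈1.081035, sp=2, e=sp−y≈0.918965; I≈19.711518, D=e−e_prev≈-0.997196; u=3/4·0.918965+0·19.711518+1/2·(-0.997196)≈0.190626; next y=3/10·1.081035+1/2·0.190626≈0.419623
n=12: y≈0.419623, sp=2, e=sp−y≈1.580377; I≈21.291895, D=e−e_prev≈0.661412; u=3/4·1.580377+0·21.291895+1/2·0.661412≈1.515988; next y=3/10·0.419623+1/2·1.515988≈0.883881
n=13: y≈0.883881, sp=2, e=sp−y≈1.116119; I≈22.408014, D=e−e_prev≈-0.464258; u=3/4·1.116119+0·22.408014+1/2·(-0.464258)≈0.604960; next y=3/10·0.883881+1/2·0.604960≈0.567645
n=14: y≈0.567645, sp=2, e=sp−y≈1.432355; I≈23.840369, D=e−e_prev≈0.316237; u=3/4·1.432355+0·23.840369+1/2·0.316237≈1.232385; next y=3/10·0.567645+1/2·1.232385≈0.786486

0 -2 -2.500 0.000
1 -2 0.063 -1.250
2 -2 -1.695 -0.344
3 5 8.267 -0.951
4 5 -1.535 3.848
5 5 5.191 0.387
6 5 0.554 2.711
7 5 3.743 1.090
8 5 1.547 2.198
9 2 -0.692 1.433
10 2 2.112 0.084
11 2 0.191 1.081
12 2 1.516 0.420
13 2 0.605 0.884
14 2 1.232 0.568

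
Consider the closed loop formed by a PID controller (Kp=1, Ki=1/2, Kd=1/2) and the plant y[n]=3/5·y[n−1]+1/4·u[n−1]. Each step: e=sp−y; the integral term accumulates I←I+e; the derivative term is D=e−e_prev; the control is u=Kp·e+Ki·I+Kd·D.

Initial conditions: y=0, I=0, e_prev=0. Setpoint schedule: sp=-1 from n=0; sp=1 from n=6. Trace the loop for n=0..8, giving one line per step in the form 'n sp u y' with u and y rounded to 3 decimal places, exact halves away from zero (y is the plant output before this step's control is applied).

0 -1 -2.000 0.000
1 -1 -1.000 -0.500
2 -1 -1.400 -0.550
3 -1 -1.390 -0.680
4 -1 -1.464 -0.756
5 -1 -1.496 -0.819
6 1 2.474 -0.866
7 1 0.454 0.099
8 1 1.239 0.173

(exact arithmetic carried between steps; '≈' marks a value shown rounded to 6 d.p. or computed from one; I and e_prev carry over from the previous line; the table rounds u and y to 3 d.p., halves away from zero)
n=0: y=0, sp=-1, e=sp−y=-1; I=-1, D=e−e_prev=-1; u=1·(-1)+1/2·(-1)+1/2·(-1)=-2; next y=3/5·0+1/4·(-2)=-0.5
n=1: y=-0.5, sp=-1, e=sp−y=-0.5; I=-1.5, D=e−e_prev=0.5; u=1·(-0.5)+1/2·(-1.5)+1/2·0.5=-1; next y=3/5·(-0.5)+1/4·(-1)=-0.55
n=2: y=-0.55, sp=-1, e=sp−y=-0.45; I=-1.95, D=e−e_prev=0.05; u=1·(-0.45)+1/2·(-1.95)+1/2·0.05=-1.4; next y=3/5·(-0.55)+1/4·(-1.4)=-0.68
n=3: y=-0.68, sp=-1, e=sp−y=-0.32; I=-2.27, D=e−e_prev=0.13; u=1·(-0.32)+1/2·(-2.27)+1/2·0.13=-1.39; next y=3/5·(-0.68)+1/4·(-1.39)=-0.7555
n=4: y=-0.7555, sp=-1, e=sp−y=-0.2445; I=-2.5145, D=e−e_prev=0.0755; u=1·(-0.2445)+1/2·(-2.5145)+1/2·0.0755=-1.464; next y=3/5·(-0.7555)+1/4·(-1.464)=-0.8193
n=5: y=-0.8193, sp=-1, e=sp−y=-0.1807; I=-2.6952, D=e−e_prev=0.0638; u=1·(-0.1807)+1/2·(-2.6952)+1/2·0.0638=-1.4964; next y=3/5·(-0.8193)+1/4·(-1.4964)=-0.86568
n=6: y=-0.86568, sp=1, e=sp−y=1.86568; I=-0.82952, D=e−e_prev=2.04638; u=1·1.86568+1/2·(-0.82952)+1/2·2.04638=2.47411; next y=3/5·(-0.86568)+1/4·2.47411≈0.099120
n=7: y≈0.099120, sp=1, e=sp−y≈0.900881; I≈0.071361, D=e−e_prev≈-0.964800; u=1·0.900881+1/2·0.071361+1/2·(-0.964800)≈0.454161; next y=3/5·0.099120+1/4·0.454161≈0.173012
n=8: y≈0.173012, sp=1, e=sp−y≈0.826988; I≈0.898349, D=e−e_prev≈-0.073892; u=1·0.826988+1/2·0.898349+1/2·(-0.073892)≈1.239216; next y=3/5·0.173012+1/4·1.239216≈0.413611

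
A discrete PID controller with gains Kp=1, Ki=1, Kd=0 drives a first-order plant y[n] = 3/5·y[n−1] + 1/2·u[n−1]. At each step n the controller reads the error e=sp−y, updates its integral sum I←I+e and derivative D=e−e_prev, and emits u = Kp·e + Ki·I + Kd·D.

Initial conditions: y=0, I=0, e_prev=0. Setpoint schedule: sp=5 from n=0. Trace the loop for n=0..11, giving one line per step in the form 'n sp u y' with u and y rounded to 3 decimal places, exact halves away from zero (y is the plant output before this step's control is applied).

0 5 10.000 0.000
1 5 5.000 5.000
2 5 4.000 5.500
3 5 3.900 5.300
4 5 3.940 5.130
5 5 3.974 5.048
6 5 3.990 5.016
7 5 3.997 5.005
8 5 3.999 5.001
9 5 4.000 5.000
10 5 4.000 5.000
11 5 4.000 5.000

(exact arithmetic carried between steps; '≈' marks a value shown rounded to 6 d.p. or computed from one; I and e_prev carry over from the previous line; the table rounds u and y to 3 d.p., halves away from zero)
n=0: y=0, sp=5, e=sp−y=5; I=5, D=e−e_prev=5; u=1·5+1·5+0·5=10; next y=3/5·0+1/2·10=5
n=1: y=5, sp=5, e=sp−y=0; I=5, D=e−e_prev=-5; u=1·0+1·5+0·(-5)=5; next y=3/5·5+1/2·5=5.5
n=2: y=5.5, sp=5, e=sp−y=-0.5; I=4.5, D=e−e_prev=-0.5; u=1·(-0.5)+1·4.5+0·(-0.5)=4; next y=3/5·5.5+1/2·4=5.3
n=3: y=5.3, sp=5, e=sp−y=-0.3; I=4.2, D=e−e_prev=0.2; u=1·(-0.3)+1·4.2+0·0.2=3.9; next y=3/5·5.3+1/2·3.9=5.13
n=4: y=5.13, sp=5, e=sp−y=-0.13; I=4.07, D=e−e_prev=0.17; u=1·(-0.13)+1·4.07+0·0.17=3.94; next y=3/5·5.13+1/2·3.94=5.048
n=5: y=5.048, sp=5, e=sp−y=-0.048; I=4.022, D=e−e_prev=0.082; u=1·(-0.048)+1·4.022+0·0.082=3.974; next y=3/5·5.048+1/2·3.974=5.0158
n=6: y=5.0158, sp=5, e=sp−y=-0.0158; I=4.0062, D=e−e_prev=0.0322; u=1·(-0.0158)+1·4.0062+0·0.0322=3.9904; next y=3/5·5.0158+1/2·3.9904=5.00468
n=7: y=5.00468, sp=5, e=sp−y=-0.00468; I=4.00152, D=e−e_prev=0.01112; u=1·(-0.00468)+1·4.00152+0·0.01112=3.99684; next y=3/5·5.00468+1/2·3.99684=5.001228
n=8: y=5.001228, sp=5, e=sp−y=-0.001228; I=4.000292, D=e−e_prev=0.003452; u=1·(-0.001228)+1·4.000292+0·0.003452=3.999064; next y=3/5·5.001228+1/2·3.999064≈5.000269
n=9: y≈5.000269, sp=5, e=sp−y≈-0.000269; I≈4.000023, D=e−e_prev≈0.000959; u=1·(-0.000269)+1·4.000023+0·0.000959≈3.999754; next y=3/5·5.000269+1/2·3.999754≈5.000038
n=10: y≈5.000038, sp=5, e=sp−y≈-0.000038; I≈3.999985, D=e−e_prev≈0.000230; u=1·(-0.000038)+1·3.999985+0·0.000230≈3.999946; next y=3/5·5.000038+1/2·3.999946≈4.999996
n=11: y≈4.999996, sp=5, e=sp−y≈0.000004; I≈3.999989, D=e−e_prev≈0.000042; u=1·0.000004+1·3.999989+0·0.000042≈3.999992; next y=3/5·4.999996+1/2·3.999992≈4.999994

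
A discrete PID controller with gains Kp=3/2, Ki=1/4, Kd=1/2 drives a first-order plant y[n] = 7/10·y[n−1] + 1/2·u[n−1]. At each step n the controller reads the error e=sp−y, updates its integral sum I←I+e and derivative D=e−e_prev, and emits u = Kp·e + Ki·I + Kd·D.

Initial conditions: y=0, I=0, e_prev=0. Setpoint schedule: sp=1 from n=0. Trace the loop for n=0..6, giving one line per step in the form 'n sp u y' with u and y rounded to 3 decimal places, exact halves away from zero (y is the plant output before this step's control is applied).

(exact arithmetic carried between steps; '≈' marks a value shown rounded to 6 d.p. or computed from one; I and e_prev carry over from the previous line; the table rounds u and y to 3 d.p., halves away from zero)
n=0: y=0, sp=1, e=sp−y=1; I=1, D=e−e_prev=1; u=3/2·1+1/4·1+1/2·1=2.25; next y=7/10·0+1/2·2.25=1.125
n=1: y=1.125, sp=1, e=sp−y=-0.125; I=0.875, D=e−e_prev=-1.125; u=3/2·(-0.125)+1/4·0.875+1/2·(-1.125)=-0.53125; next y=7/10·1.125+1/2·(-0.53125)=0.521875
n=2: y=0.521875, sp=1, e=sp−y=0.478125; I=1.353125, D=e−e_prev=0.603125; u=3/2·0.478125+1/4·1.353125+1/2·0.603125≈1.357031; next y=7/10·0.521875+1/2·1.357031≈1.043828
n=3: y≈1.043828, sp=1, e=sp−y≈-0.043828; I≈1.309297, D=e−e_prev≈-0.521953; u=3/2·(-0.043828)+1/4·1.309297+1/2·(-0.521953)≈0.000605; next y=7/10·1.043828+1/2·0.000605≈0.730982
n=4: y≈0.730982, sp=1, e=sp−y≈0.269018; I≈1.578314, D=e−e_prev≈0.312846; u=3/2·0.269018+1/4·1.578314+1/2·0.312846≈0.954528; next y=7/10·0.730982+1/2·0.954528≈0.988952
n=5: y≈0.988952, sp=1, e=sp−y≈0.011048; I≈1.589363, D=e−e_prev≈-0.257969; u=3/2·0.011048+1/4·1.589363+1/2·(-0.257969)≈0.284929; next y=7/10·0.988952+1/2·0.284929≈0.834730
n=6: y≈0.834730, sp=1, e=sp−y≈0.165270; I≈1.754632, D=e−e_prev≈0.154221; u=3/2·0.165270+1/4·1.754632+1/2·0.154221≈0.763673; next y=7/10·0.834730+1/2·0.763673≈0.966148

0 1 2.250 0.000
1 1 -0.531 1.125
2 1 1.357 0.522
3 1 0.001 1.044
4 1 0.955 0.731
5 1 0.285 0.989
6 1 0.764 0.835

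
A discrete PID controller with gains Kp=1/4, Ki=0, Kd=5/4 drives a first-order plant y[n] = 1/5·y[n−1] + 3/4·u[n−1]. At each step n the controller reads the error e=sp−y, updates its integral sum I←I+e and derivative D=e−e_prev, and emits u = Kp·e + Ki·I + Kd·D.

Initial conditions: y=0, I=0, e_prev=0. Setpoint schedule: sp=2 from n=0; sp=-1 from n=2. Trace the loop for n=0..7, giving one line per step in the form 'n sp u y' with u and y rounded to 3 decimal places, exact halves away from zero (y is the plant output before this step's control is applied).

(exact arithmetic carried between steps; '≈' marks a value shown rounded to 6 d.p. or computed from one; I and e_prev carry over from the previous line; the table rounds u and y to 3 d.p., halves away from zero)
n=0: y=0, sp=2, e=sp−y=2; I=2, D=e−e_prev=2; u=1/4·2+0·2+5/4·2=3; next y=1/5·0+3/4·3=2.25
n=1: y=2.25, sp=2, e=sp−y=-0.25; I=1.75, D=e−e_prev=-2.25; u=1/4·(-0.25)+0·1.75+5/4·(-2.25)=-2.875; next y=1/5·2.25+3/4·(-2.875)=-1.70625
n=2: y=-1.70625, sp=-1, e=sp−y=0.70625; I=2.45625, D=e−e_prev=0.95625; u=1/4·0.70625+0·2.45625+5/4·0.95625=1.371875; next y=1/5·(-1.70625)+3/4·1.371875≈0.687656
n=3: y≈0.687656, sp=-1, e=sp−y≈-1.687656; I≈0.768594, D=e−e_prev≈-2.393906; u=1/4·(-1.687656)+0·0.768594+5/4·(-2.393906)≈-3.414297; next y=1/5·0.687656+3/4·(-3.414297)≈-2.423191
n=4: y≈-2.423191, sp=-1, e=sp−y≈1.423191; I≈2.191785, D=e−e_prev≈3.110848; u=1/4·1.423191+0·2.191785+5/4·3.110848≈4.244357; next y=1/5·(-2.423191)+3/4·4.244357≈2.698630
n=5: y≈2.698630, sp=-1, e=sp−y≈-3.698630; I≈-1.506845, D=e−e_prev≈-5.121821; u=1/4·(-3.698630)+0·(-1.506845)+5/4·(-5.121821)≈-7.326934; next y=1/5·2.698630+3/4·(-7.326934)≈-4.955474
n=6: y≈-4.955474, sp=-1, e=sp−y≈3.955474; I≈2.448630, D=e−e_prev≈7.654104; u=1/4·3.955474+0·2.448630+5/4·7.654104≈10.556499; next y=1/5·(-4.955474)+3/4·10.556499≈6.926279
n=7: y≈6.926279, sp=-1, e=sp−y≈-7.926279; I≈-5.477649, D=e−e_prev≈-11.881754; u=1/4·(-7.926279)+0·(-5.477649)+5/4·(-11.881754)≈-16.833762; next y=1/5·6.926279+3/4·(-16.833762)≈-11.240066

0 2 3.000 0.000
1 2 -2.875 2.250
2 -1 1.372 -1.706
3 -1 -3.414 0.688
4 -1 4.244 -2.423
5 -1 -7.327 2.699
6 -1 10.556 -4.955
7 -1 -16.834 6.926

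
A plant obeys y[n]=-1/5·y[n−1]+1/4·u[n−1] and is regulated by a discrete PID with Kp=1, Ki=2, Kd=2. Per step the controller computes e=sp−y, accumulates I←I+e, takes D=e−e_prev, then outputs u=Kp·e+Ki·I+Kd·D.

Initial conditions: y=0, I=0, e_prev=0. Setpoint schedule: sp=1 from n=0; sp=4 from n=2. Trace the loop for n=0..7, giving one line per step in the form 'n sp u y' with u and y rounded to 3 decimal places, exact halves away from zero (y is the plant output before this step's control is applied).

(exact arithmetic carried between steps; '≈' marks a value shown rounded to 6 d.p. or computed from one; I and e_prev carry over from the previous line; the table rounds u and y to 3 d.p., halves away from zero)
n=0: y=0, sp=1, e=sp−y=1; I=1, D=e−e_prev=1; u=1·1+2·1+2·1=5; next y=-1/5·0+1/4·5=1.25
n=1: y=1.25, sp=1, e=sp−y=-0.25; I=0.75, D=e−e_prev=-1.25; u=1·(-0.25)+2·0.75+2·(-1.25)=-1.25; next y=-1/5·1.25+1/4·(-1.25)=-0.5625
n=2: y=-0.5625, sp=4, e=sp−y=4.5625; I=5.3125, D=e−e_prev=4.8125; u=1·4.5625+2·5.3125+2·4.8125=24.8125; next y=-1/5·(-0.5625)+1/4·24.8125=6.315625
n=3: y=6.315625, sp=4, e=sp−y=-2.315625; I=2.996875, D=e−e_prev=-6.878125; u=1·(-2.315625)+2·2.996875+2·(-6.878125)=-10.078125; next y=-1/5·6.315625+1/4·(-10.078125)≈-3.782656
n=4: y≈-3.782656, sp=4, e=sp−y≈7.782656; I≈10.779531, D=e−e_prev≈10.098281; u=1·7.782656+2·10.779531+2·10.098281≈49.538281; next y=-1/5·(-3.782656)+1/4·49.538281≈13.141102
n=5: y≈13.141102, sp=4, e=sp−y≈-9.141102; I≈1.638430, D=e−e_prev≈-16.923758; u=1·(-9.141102)+2·1.638430+2·(-16.923758)≈-39.711758; next y=-1/5·13.141102+1/4·(-39.711758)≈-12.556160
n=6: y≈-12.556160, sp=4, e=sp−y≈16.556160; I≈18.194589, D=e−e_prev≈25.697261; u=1·16.556160+2·18.194589+2·25.697261≈104.339861; next y=-1/5·(-12.556160)+1/4·104.339861≈28.596197
n=7: y≈28.596197, sp=4, e=sp−y≈-24.596197; I≈-6.401608, D=e−e_prev≈-41.152357; u=1·(-24.596197)+2·(-6.401608)+2·(-41.152357)≈-119.704127; next y=-1/5·28.596197+1/4·(-119.704127)≈-35.645271

0 1 5.000 0.000
1 1 -1.250 1.250
2 4 24.813 -0.563
3 4 -10.078 6.316
4 4 49.538 -3.783
5 4 -39.712 13.141
6 4 104.340 -12.556
7 4 -119.704 28.596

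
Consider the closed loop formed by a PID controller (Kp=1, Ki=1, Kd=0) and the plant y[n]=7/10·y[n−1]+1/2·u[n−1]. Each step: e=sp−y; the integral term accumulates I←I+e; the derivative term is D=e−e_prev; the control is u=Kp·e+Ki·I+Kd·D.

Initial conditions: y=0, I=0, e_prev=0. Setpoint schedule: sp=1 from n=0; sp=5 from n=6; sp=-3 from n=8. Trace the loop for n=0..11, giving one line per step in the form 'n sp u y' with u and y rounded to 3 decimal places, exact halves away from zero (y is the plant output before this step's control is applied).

0 1 2.000 0.000
1 1 1.000 1.000
2 1 0.600 1.200
3 1 0.520 1.140
4 1 0.544 1.058
5 1 0.577 1.013
6 5 8.595 0.997
7 5 4.601 4.996
8 -3 -12.998 5.797
9 -3 -5.319 -2.441
10 -3 -2.024 -4.368
11 -3 -1.253 -4.070

(exact arithmetic carried between steps; '≈' marks a value shown rounded to 6 d.p. or computed from one; I and e_prev carry over from the previous line; the table rounds u and y to 3 d.p., halves away from zero)
n=0: y=0, sp=1, e=sp−y=1; I=1, D=e−e_prev=1; u=1·1+1·1+0·1=2; next y=7/10·0+1/2·2=1
n=1: y=1, sp=1, e=sp−y=0; I=1, D=e−e_prev=-1; u=1·0+1·1+0·(-1)=1; next y=7/10·1+1/2·1=1.2
n=2: y=1.2, sp=1, e=sp−y=-0.2; I=0.8, D=e−e_prev=-0.2; u=1·(-0.2)+1·0.8+0·(-0.2)=0.6; next y=7/10·1.2+1/2·0.6=1.14
n=3: y=1.14, sp=1, e=sp−y=-0.14; I=0.66, D=e−e_prev=0.06; u=1·(-0.14)+1·0.66+0·0.06=0.52; next y=7/10·1.14+1/2·0.52=1.058
n=4: y=1.058, sp=1, e=sp−y=-0.058; I=0.602, D=e−e_prev=0.082; u=1·(-0.058)+1·0.602+0·0.082=0.544; next y=7/10·1.058+1/2·0.544=1.0126
n=5: y=1.0126, sp=1, e=sp−y=-0.0126; I=0.5894, D=e−e_prev=0.0454; u=1·(-0.0126)+1·0.5894+0·0.0454=0.5768; next y=7/10·1.0126+1/2·0.5768=0.99722
n=6: y=0.99722, sp=5, e=sp−y=4.00278; I=4.59218, D=e−e_prev=4.01538; u=1·4.00278+1·4.59218+0·4.01538=8.59496; next y=7/10·0.99722+1/2·8.59496=4.995534
n=7: y=4.995534, sp=5, e=sp−y=0.004466; I=4.596646, D=e−e_prev=-3.998314; u=1·0.004466+1·4.596646+0·(-3.998314)=4.601112; next y=7/10·4.995534+1/2·4.601112≈5.797430
n=8: y≈5.797430, sp=-3, e=sp−y≈-8.797430; I≈-4.200784, D=e−e_prev≈-8.801896; u=1·(-8.797430)+1·(-4.200784)+0·(-8.801896)≈-12.998214; next y=7/10·5.797430+1/2·(-12.998214)≈-2.440906
n=9: y≈-2.440906, sp=-3, e=sp−y≈-0.559094; I≈-4.759878, D=e−e_prev≈8.238336; u=1·(-0.559094)+1·(-4.759878)+0·8.238336≈-5.318972; next y=7/10·(-2.440906)+1/2·(-5.318972)≈-4.368120
n=10: y≈-4.368120, sp=-3, e=sp−y≈1.368120; I≈-3.391758, D=e−e_prev≈1.927214; u=1·1.368120+1·(-3.391758)+0·1.927214≈-2.023638; next y=7/10·(-4.368120)+1/2·(-2.023638)≈-4.069503
n=11: y≈-4.069503, sp=-3, e=sp−y≈1.069503; I≈-2.322255, D=e−e_prev≈-0.298617; u=1·1.069503+1·(-2.322255)+0·(-0.298617)≈-1.252752; next y=7/10·(-4.069503)+1/2·(-1.252752)≈-3.475028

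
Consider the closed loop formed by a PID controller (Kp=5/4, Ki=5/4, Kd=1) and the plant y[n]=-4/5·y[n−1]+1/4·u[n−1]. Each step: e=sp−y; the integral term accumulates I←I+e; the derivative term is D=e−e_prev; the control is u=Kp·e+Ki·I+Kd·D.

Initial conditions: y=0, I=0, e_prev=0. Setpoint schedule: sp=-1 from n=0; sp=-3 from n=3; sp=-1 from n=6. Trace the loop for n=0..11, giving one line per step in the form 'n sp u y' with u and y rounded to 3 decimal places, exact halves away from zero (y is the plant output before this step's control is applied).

(exact arithmetic carried between steps; '≈' marks a value shown rounded to 6 d.p. or computed from one; I and e_prev carry over from the previous line; the table rounds u and y to 3 d.p., halves away from zero)
n=0: y=0, sp=-1, e=sp−y=-1; I=-1, D=e−e_prev=-1; u=5/4·(-1)+5/4·(-1)+1·(-1)=-3.5; next y=-4/5·0+1/4·(-3.5)=-0.875
n=1: y=-0.875, sp=-1, e=sp−y=-0.125; I=-1.125, D=e−e_prev=0.875; u=5/4·(-0.125)+5/4·(-1.125)+1·0.875=-0.6875; next y=-4/5·(-0.875)+1/4·(-0.6875)=0.528125
n=2: y=0.528125, sp=-1, e=sp−y=-1.528125; I=-2.653125, D=e−e_prev=-1.403125; u=5/4·(-1.528125)+5/4·(-2.653125)+1·(-1.403125)≈-6.629688; next y=-4/5·0.528125+1/4·(-6.629688)≈-2.079922
n=3: y≈-2.079922, sp=-3, e=sp−y≈-0.920078; I≈-3.573203, D=e−e_prev≈0.608047; u=5/4·(-0.920078)+5/4·(-3.573203)+1·0.608047≈-5.008555; next y=-4/5·(-2.079922)+1/4·(-5.008555)≈0.411799
n=4: y≈0.411799, sp=-3, e=sp−y≈-3.411799; I≈-6.985002, D=e−e_prev≈-2.491721; u=5/4·(-3.411799)+5/4·(-6.985002)+1·(-2.491721)≈-15.487722; next y=-4/5·0.411799+1/4·(-15.487722)≈-4.201369
n=5: y≈-4.201369, sp=-3, e=sp−y≈1.201369; I≈-5.783632, D=e−e_prev≈4.613168; u=5/4·1.201369+5/4·(-5.783632)+1·4.613168≈-1.114660; next y=-4/5·(-4.201369)+1/4·(-1.114660)≈3.082430
n=6: y≈3.082430, sp=-1, e=sp−y≈-4.082430; I≈-9.866063, D=e−e_prev≈-5.283800; u=5/4·(-4.082430)+5/4·(-9.866063)+1·(-5.283800)≈-22.719417; next y=-4/5·3.082430+1/4·(-22.719417)≈-8.145799
n=7: y≈-8.145799, sp=-1, e=sp−y≈7.145799; I≈-2.720264, D=e−e_prev≈11.228229; u=5/4·7.145799+5/4·(-2.720264)+1·11.228229≈16.760147; next y=-4/5·(-8.145799)+1/4·16.760147≈10.706676
n=8: y≈10.706676, sp=-1, e=sp−y≈-11.706676; I≈-14.426940, D=e−e_prev≈-18.852474; u=5/4·(-11.706676)+5/4·(-14.426940)+1·(-18.852474)≈-51.519493; next y=-4/5·10.706676+1/4·(-51.519493)≈-21.445214
n=9: y≈-21.445214, sp=-1, e=sp−y≈20.445214; I≈6.018274, D=e−e_prev≈32.151889; u=5/4·20.445214+5/4·6.018274+1·32.151889≈65.231249; next y=-4/5·(-21.445214)+1/4·65.231249≈33.463983
n=10: y≈33.463983, sp=-1, e=sp−y≈-34.463983; I≈-28.445709, D=e−e_prev≈-54.909197; u=5/4·(-34.463983)+5/4·(-28.445709)+1·(-54.909197)≈-133.546313; next y=-4/5·33.463983+1/4·(-133.546313)≈-60.157765
n=11: y≈-60.157765, sp=-1, e=sp−y≈59.157765; I≈30.712055, D=e−e_prev≈93.621748; u=5/4·59.157765+5/4·30.712055+1·93.621748≈205.959024; next y=-4/5·(-60.157765)+1/4·205.959024≈99.615968

0 -1 -3.500 0.000
1 -1 -0.688 -0.875
2 -1 -6.630 0.528
3 -3 -5.009 -2.080
4 -3 -15.488 0.412
5 -3 -1.115 -4.201
6 -1 -22.719 3.082
7 -1 16.760 -8.146
8 -1 -51.519 10.707
9 -1 65.231 -21.445
10 -1 -133.546 33.464
11 -1 205.959 -60.158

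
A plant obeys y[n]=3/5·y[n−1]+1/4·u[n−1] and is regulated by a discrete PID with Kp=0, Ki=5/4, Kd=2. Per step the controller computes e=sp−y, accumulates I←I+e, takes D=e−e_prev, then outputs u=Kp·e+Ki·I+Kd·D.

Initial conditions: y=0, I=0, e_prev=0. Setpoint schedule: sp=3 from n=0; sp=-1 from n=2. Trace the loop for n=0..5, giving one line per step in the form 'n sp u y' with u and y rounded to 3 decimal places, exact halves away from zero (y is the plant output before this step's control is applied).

(exact arithmetic carried between steps; '≈' marks a value shown rounded to 6 d.p. or computed from one; I and e_prev carry over from the previous line; the table rounds u and y to 3 d.p., halves away from zero)
n=0: y=0, sp=3, e=sp−y=3; I=3, D=e−e_prev=3; u=0·3+5/4·3+2·3=9.75; next y=3/5·0+1/4·9.75=2.4375
n=1: y=2.4375, sp=3, e=sp−y=0.5625; I=3.5625, D=e−e_prev=-2.4375; u=0·0.5625+5/4·3.5625+2·(-2.4375)=-0.421875; next y=3/5·2.4375+1/4·(-0.421875)≈1.357031
n=2: y≈1.357031, sp=-1, e=sp−y≈-2.357031; I≈1.205469, D=e−e_prev≈-2.919531; u=0·(-2.357031)+5/4·1.205469+2·(-2.919531)≈-4.332227; next y=3/5·1.357031+1/4·(-4.332227)≈-0.268838
n=3: y≈-0.268838, sp=-1, e=sp−y≈-0.731162; I≈0.474307, D=e−e_prev≈1.625869; u=0·(-0.731162)+5/4·0.474307+2·1.625869≈3.844622; next y=3/5·(-0.268838)+1/4·3.844622≈0.799853
n=4: y≈0.799853, sp=-1, e=sp−y≈-1.799853; I≈-1.325546, D=e−e_prev≈-1.068691; u=0·(-1.799853)+5/4·(-1.325546)+2·(-1.068691)≈-3.794314; next y=3/5·0.799853+1/4·(-3.794314)≈-0.468667
n=5: y≈-0.468667, sp=-1, e=sp−y≈-0.531333; I≈-1.856879, D=e−e_prev≈1.268519; u=0·(-0.531333)+5/4·(-1.856879)+2·1.268519≈0.215940; next y=3/5·(-0.468667)+1/4·0.215940≈-0.227215

0 3 9.750 0.000
1 3 -0.422 2.438
2 -1 -4.332 1.357
3 -1 3.845 -0.269
4 -1 -3.794 0.800
5 -1 0.216 -0.469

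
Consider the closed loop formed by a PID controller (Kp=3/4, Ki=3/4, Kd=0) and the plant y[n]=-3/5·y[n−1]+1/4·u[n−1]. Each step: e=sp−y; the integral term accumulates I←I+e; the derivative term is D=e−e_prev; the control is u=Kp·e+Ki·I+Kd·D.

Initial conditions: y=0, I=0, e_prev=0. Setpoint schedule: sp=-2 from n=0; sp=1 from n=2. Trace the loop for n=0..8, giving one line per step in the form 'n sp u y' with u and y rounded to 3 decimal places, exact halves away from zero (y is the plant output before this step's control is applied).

0 -2 -3.000 0.000
1 -2 -3.375 -0.750
2 1 -0.347 -0.394
3 1 -0.116 0.150
4 1 0.924 -0.119
5 1 1.131 0.302
6 1 1.956 0.101
7 1 2.140 0.428
8 1 2.794 0.278

(exact arithmetic carried between steps; '≈' marks a value shown rounded to 6 d.p. or computed from one; I and e_prev carry over from the previous line; the table rounds u and y to 3 d.p., halves away from zero)
n=0: y=0, sp=-2, e=sp−y=-2; I=-2, D=e−e_prev=-2; u=3/4·(-2)+3/4·(-2)+0·(-2)=-3; next y=-3/5·0+1/4·(-3)=-0.75
n=1: y=-0.75, sp=-2, e=sp−y=-1.25; I=-3.25, D=e−e_prev=0.75; u=3/4·(-1.25)+3/4·(-3.25)+0·0.75=-3.375; next y=-3/5·(-0.75)+1/4·(-3.375)=-0.39375
n=2: y=-0.39375, sp=1, e=sp−y=1.39375; I=-1.85625, D=e−e_prev=2.64375; u=3/4·1.39375+3/4·(-1.85625)+0·2.64375=-0.346875; next y=-3/5·(-0.39375)+1/4·(-0.346875)≈0.149531
n=3: y≈0.149531, sp=1, e=sp−y≈0.850469; I≈-1.005781, D=e−e_prev≈-0.543281; u=3/4·0.850469+3/4·(-1.005781)+0·(-0.543281)≈-0.116484; next y=-3/5·0.149531+1/4·(-0.116484)≈-0.118840
n=4: y≈-0.118840, sp=1, e=sp−y≈1.118840; I≈0.113059, D=e−e_prev≈0.268371; u=3/4·1.118840+3/4·0.113059+0·0.268371≈0.923924; next y=-3/5·(-0.118840)+1/4·0.923924≈0.302285
n=5: y≈0.302285, sp=1, e=sp−y≈0.697715; I≈0.810774, D=e−e_prev≈-0.421125; u=3/4·0.697715+3/4·0.810774+0·(-0.421125)≈1.131367; next y=-3/5·0.302285+1/4·1.131367≈0.101471
n=6: y≈0.101471, sp=1, e=sp−y≈0.898529; I≈1.709303, D=e−e_prev≈0.200814; u=3/4·0.898529+3/4·1.709303+0·0.200814≈1.955874; next y=-3/5·0.101471+1/4·1.955874≈0.428086
n=7: y≈0.428086, sp=1, e=sp−y≈0.571914; I≈2.281217, D=e−e_prev≈-0.326615; u=3/4·0.571914+3/4·2.281217+0·(-0.326615)≈2.139848; next y=-3/5·0.428086+1/4·2.139848≈0.278110
n=8: y≈0.278110, sp=1, e=sp−y≈0.721890; I≈3.003107, D=e−e_prev≈0.149976; u=3/4·0.721890+3/4·3.003107+0·0.149976≈2.793747; next y=-3/5·0.278110+1/4·2.793747≈0.531571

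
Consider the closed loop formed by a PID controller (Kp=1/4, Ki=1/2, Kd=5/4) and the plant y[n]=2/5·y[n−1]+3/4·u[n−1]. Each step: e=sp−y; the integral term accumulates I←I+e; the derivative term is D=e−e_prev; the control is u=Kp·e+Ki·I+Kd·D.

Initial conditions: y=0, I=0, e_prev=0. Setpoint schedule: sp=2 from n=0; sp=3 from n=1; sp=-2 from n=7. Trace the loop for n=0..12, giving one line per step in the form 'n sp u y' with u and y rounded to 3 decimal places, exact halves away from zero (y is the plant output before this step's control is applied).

0 2 4.000 0.000
1 3 -1.500 3.000
2 3 6.850 0.075
3 3 -5.529 5.168
4 3 14.247 -2.080
5 3 -16.138 9.854
6 3 31.383 -8.162
7 -2 -52.425 20.272
8 -2 81.196 -31.210
9 -2 -127.797 48.413
10 -2 196.317 -76.483
11 -2 -308.817 116.645
12 -2 476.469 -184.955

(exact arithmetic carried between steps; '≈' marks a value shown rounded to 6 d.p. or computed from one; I and e_prev carry over from the previous line; the table rounds u and y to 3 d.p., halves away from zero)
n=0: y=0, sp=2, e=sp−y=2; I=2, D=e−e_prev=2; u=1/4·2+1/2·2+5/4·2=4; next y=2/5·0+3/4·4=3
n=1: y=3, sp=3, e=sp−y=0; I=2, D=e−e_prev=-2; u=1/4·0+1/2·2+5/4·(-2)=-1.5; next y=2/5·3+3/4·(-1.5)=0.075
n=2: y=0.075, sp=3, e=sp−y=2.925; I=4.925, D=e−e_prev=2.925; u=1/4·2.925+1/2·4.925+5/4·2.925=6.85; next y=2/5·0.075+3/4·6.85=5.1675
n=3: y=5.1675, sp=3, e=sp−y=-2.1675; I=2.7575, D=e−e_prev=-5.0925; u=1/4·(-2.1675)+1/2·2.7575+5/4·(-5.0925)=-5.52875; next y=2/5·5.1675+3/4·(-5.52875)≈-2.079563
n=4: y≈-2.079563, sp=3, e=sp−y≈5.079563; I≈7.837063, D=e−e_prev≈7.247063; u=1/4·5.079563+1/2·7.837063+5/4·7.247063≈14.24725; next y=2/5·(-2.079563)+3/4·14.24725≈9.853613
n=5: y≈9.853613, sp=3, e=sp−y≈-6.853613; I≈0.98345, D=e−e_prev≈-11.933175; u=1/4·(-6.853613)+1/2·0.98345+5/4·(-11.933175)≈-16.138147; next y=2/5·9.853613+3/4·(-16.138147)≈-8.162165
n=6: y≈-8.162165, sp=3, e=sp−y≈11.162165; I≈12.145615, D=e−e_prev≈18.015778; u=1/4·11.162165+1/2·12.145615+5/4·18.015778≈31.383071; next y=2/5·(-8.162165)+3/4·31.383071≈20.272437
n=7: y≈20.272437, sp=-2, e=sp−y≈-22.272437; I≈-10.126822, D=e−e_prev≈-33.434602; u=1/4·(-22.272437)+1/2·(-10.126822)+5/4·(-33.434602)≈-52.424773; next y=2/5·20.272437+3/4·(-52.424773)≈-31.209605
n=8: y≈-31.209605, sp=-2, e=sp−y≈29.209605; I≈19.082783, D=e−e_prev≈51.482042; u=1/4·29.209605+1/2·19.082783+5/4·51.482042≈81.196345; next y=2/5·(-31.209605)+3/4·81.196345≈48.413417
n=9: y≈48.413417, sp=-2, e=sp−y≈-50.413417; I≈-31.330634, D=e−e_prev≈-79.623022; u=1/4·(-50.413417)+1/2·(-31.330634)+5/4·(-79.623022)≈-127.797449; next y=2/5·48.413417+3/4·(-127.797449)≈-76.482720
n=10: y≈-76.482720, sp=-2, e=sp−y≈74.482720; I≈43.152086, D=e−e_prev≈124.896137; u=1/4·74.482720+1/2·43.152086+5/4·124.896137≈196.316894; next y=2/5·(-76.482720)+3/4·196.316894≈116.644583
n=11: y≈116.644583, sp=-2, e=sp−y≈-118.644583; I≈-75.492497, D=e−e_prev≈-193.127302; u=1/4·(-118.644583)+1/2·(-75.492497)+5/4·(-193.127302)≈-308.816522; next y=2/5·116.644583+3/4·(-308.816522)≈-184.954559
n=12: y≈-184.954559, sp=-2, e=sp−y≈182.954559; I≈107.462062, D=e−e_prev≈301.599141; u=1/4·182.954559+1/2·107.462062+5/4·301.599141≈476.468597; next y=2/5·(-184.954559)+3/4·476.468597≈283.369624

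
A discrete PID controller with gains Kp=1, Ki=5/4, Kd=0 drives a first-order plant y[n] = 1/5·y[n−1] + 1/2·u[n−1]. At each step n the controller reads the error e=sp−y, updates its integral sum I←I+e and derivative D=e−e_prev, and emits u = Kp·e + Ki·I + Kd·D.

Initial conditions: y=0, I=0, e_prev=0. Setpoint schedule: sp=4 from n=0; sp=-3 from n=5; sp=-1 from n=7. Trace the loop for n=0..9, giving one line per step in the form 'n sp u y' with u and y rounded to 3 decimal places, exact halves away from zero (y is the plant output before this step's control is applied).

0 4 9.000 0.000
1 4 3.875 4.500
2 4 6.991 2.838
3 4 5.687 4.063
4 4 6.524 3.656
5 -3 -9.555 3.993
6 -3 -0.359 -3.979
7 -1 -1.393 -0.975
8 -1 -1.612 -0.892
9 -1 -1.539 -0.985

(exact arithmetic carried between steps; '≈' marks a value shown rounded to 6 d.p. or computed from one; I and e_prev carry over from the previous line; the table rounds u and y to 3 d.p., halves away from zero)
n=0: y=0, sp=4, e=sp−y=4; I=4, D=e−e_prev=4; u=1·4+5/4·4+0·4=9; next y=1/5·0+1/2·9=4.5
n=1: y=4.5, sp=4, e=sp−y=-0.5; I=3.5, D=e−e_prev=-4.5; u=1·(-0.5)+5/4·3.5+0·(-4.5)=3.875; next y=1/5·4.5+1/2·3.875=2.8375
n=2: y=2.8375, sp=4, e=sp−y=1.1625; I=4.6625, D=e−e_prev=1.6625; u=1·1.1625+5/4·4.6625+0·1.6625=6.990625; next y=1/5·2.8375+1/2·6.990625≈4.062813
n=3: y≈4.062813, sp=4, e=sp−y≈-0.062813; I≈4.599688, D=e−e_prev≈-1.225313; u=1·(-0.062813)+5/4·4.599688+0·(-1.225313)≈5.686797; next y=1/5·4.062813+1/2·5.686797≈3.655961
n=4: y≈3.655961, sp=4, e=sp−y≈0.344039; I≈4.943727, D=e−e_prev≈0.406852; u=1·0.344039+5/4·4.943727+0·0.406852≈6.523697; next y=1/5·3.655961+1/2·6.523697≈3.993041
n=5: y≈3.993041, sp=-3, e=sp−y≈-6.993041; I≈-2.049314, D=e−e_prev≈-7.337080; u=1·(-6.993041)+5/4·(-2.049314)+0·(-7.337080)≈-9.554684; next y=1/5·3.993041+1/2·(-9.554684)≈-3.978734
n=6: y≈-3.978734, sp=-3, e=sp−y≈0.978734; I≈-1.070581, D=e−e_prev≈7.971774; u=1·0.978734+5/4·(-1.070581)+0·7.971774≈-0.359492; next y=1/5·(-3.978734)+1/2·(-0.359492)≈-0.975493
n=7: y≈-0.975493, sp=-1, e=sp−y≈-0.024507; I≈-1.095088, D=e−e_prev≈-1.003241; u=1·(-0.024507)+5/4·(-1.095088)+0·(-1.003241)≈-1.393367; next y=1/5·(-0.975493)+1/2·(-1.393367)≈-0.891782
n=8: y≈-0.891782, sp=-1, e=sp−y≈-0.108218; I≈-1.203306, D=e−e_prev≈-0.083711; u=1·(-0.108218)+5/4·(-1.203306)+0·(-0.083711)≈-1.612350; next y=1/5·(-0.891782)+1/2·(-1.612350)≈-0.984531
n=9: y≈-0.984531, sp=-1, e=sp−y≈-0.015469; I≈-1.218774, D=e−e_prev≈0.092749; u=1·(-0.015469)+5/4·(-1.218774)+0·0.092749≈-1.538936; next y=1/5·(-0.984531)+1/2·(-1.538936)≈-0.966374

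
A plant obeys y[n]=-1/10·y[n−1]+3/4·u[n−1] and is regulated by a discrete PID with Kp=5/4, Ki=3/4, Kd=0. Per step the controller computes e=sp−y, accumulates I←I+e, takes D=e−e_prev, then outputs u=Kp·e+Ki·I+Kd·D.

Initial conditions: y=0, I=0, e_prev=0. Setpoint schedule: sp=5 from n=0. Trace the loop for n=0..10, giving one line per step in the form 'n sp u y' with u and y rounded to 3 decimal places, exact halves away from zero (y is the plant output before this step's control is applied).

(exact arithmetic carried between steps; '≈' marks a value shown rounded to 6 d.p. or computed from one; I and e_prev carry over from the previous line; the table rounds u and y to 3 d.p., halves away from zero)
n=0: y=0, sp=5, e=sp−y=5; I=5, D=e−e_prev=5; u=5/4·5+3/4·5+0·5=10; next y=-1/10·0+3/4·10=7.5
n=1: y=7.5, sp=5, e=sp−y=-2.5; I=2.5, D=e−e_prev=-7.5; u=5/4·(-2.5)+3/4·2.5+0·(-7.5)=-1.25; next y=-1/10·7.5+3/4·(-1.25)=-1.6875
n=2: y=-1.6875, sp=5, e=sp−y=6.6875; I=9.1875, D=e−e_prev=9.1875; u=5/4·6.6875+3/4·9.1875+0·9.1875=15.25; next y=-1/10·(-1.6875)+3/4·15.25=11.60625
n=3: y=11.60625, sp=5, e=sp−y=-6.60625; I=2.58125, D=e−e_prev=-13.29375; u=5/4·(-6.60625)+3/4·2.58125+0·(-13.29375)=-6.321875; next y=-1/10·11.60625+3/4·(-6.321875)≈-5.902031
n=4: y≈-5.902031, sp=5, e=sp−y≈10.902031; I≈13.483281, D=e−e_prev≈17.508281; u=5/4·10.902031+3/4·13.483281+0·17.508281≈23.74; next y=-1/10·(-5.902031)+3/4·23.74≈18.395203
n=5: y≈18.395203, sp=5, e=sp−y≈-13.395203; I≈0.088078, D=e−e_prev≈-24.297234; u=5/4·(-13.395203)+3/4·0.088078+0·(-24.297234)≈-16.677945; next y=-1/10·18.395203+3/4·(-16.677945)≈-14.347979
n=6: y≈-14.347979, sp=5, e=sp−y≈19.347979; I≈19.436057, D=e−e_prev≈32.743182; u=5/4·19.347979+3/4·19.436057+0·32.743182≈38.762017; next y=-1/10·(-14.347979)+3/4·38.762017≈30.506311
n=7: y≈30.506311, sp=5, e=sp−y≈-25.506311; I≈-6.070253, D=e−e_prev≈-44.854290; u=5/4·(-25.506311)+3/4·(-6.070253)+0·(-44.854290)≈-36.435579; next y=-1/10·30.506311+3/4·(-36.435579)≈-30.377315
n=8: y≈-30.377315, sp=5, e=sp−y≈35.377315; I≈29.307062, D=e−e_prev≈60.883626; u=5/4·35.377315+3/4·29.307062+0·60.883626≈66.201940; next y=-1/10·(-30.377315)+3/4·66.201940≈52.689186
n=9: y≈52.689186, sp=5, e=sp−y≈-47.689186; I≈-18.382125, D=e−e_prev≈-83.066501; u=5/4·(-47.689186)+3/4·(-18.382125)+0·(-83.066501)≈-73.398077; next y=-1/10·52.689186+3/4·(-73.398077)≈-60.317476
n=10: y≈-60.317476, sp=5, e=sp−y≈65.317476; I≈46.935351, D=e−e_prev≈113.006663; u=5/4·65.317476+3/4·46.935351+0·113.006663≈116.848359; next y=-1/10·(-60.317476)+3/4·116.848359≈93.668017

0 5 10.000 0.000
1 5 -1.250 7.500
2 5 15.250 -1.688
3 5 -6.322 11.606
4 5 23.740 -5.902
5 5 -16.678 18.395
6 5 38.762 -14.348
7 5 -36.436 30.506
8 5 66.202 -30.377
9 5 -73.398 52.689
10 5 116.848 -60.317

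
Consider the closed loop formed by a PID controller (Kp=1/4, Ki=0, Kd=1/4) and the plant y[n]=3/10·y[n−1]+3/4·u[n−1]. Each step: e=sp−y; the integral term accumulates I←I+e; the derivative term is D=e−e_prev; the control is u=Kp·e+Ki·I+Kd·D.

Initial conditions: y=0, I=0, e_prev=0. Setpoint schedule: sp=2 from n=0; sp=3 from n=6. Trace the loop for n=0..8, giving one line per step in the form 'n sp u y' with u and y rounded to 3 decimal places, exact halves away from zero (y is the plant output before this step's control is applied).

(exact arithmetic carried between steps; '≈' marks a value shown rounded to 6 d.p. or computed from one; I and e_prev carry over from the previous line; the table rounds u and y to 3 d.p., halves away from zero)
n=0: y=0, sp=2, e=sp−y=2; I=2, D=e−e_prev=2; u=1/4·2+0·2+1/4·2=1; next y=3/10·0+3/4·1=0.75
n=1: y=0.75, sp=2, e=sp−y=1.25; I=3.25, D=e−e_prev=-0.75; u=1/4·1.25+0·3.25+1/4·(-0.75)=0.125; next y=3/10·0.75+3/4·0.125=0.31875
n=2: y=0.31875, sp=2, e=sp−y=1.68125; I=4.93125, D=e−e_prev=0.43125; u=1/4·1.68125+0·4.93125+1/4·0.43125=0.528125; next y=3/10·0.31875+3/4·0.528125≈0.491719
n=3: y≈0.491719, sp=2, e=sp−y≈1.508281; I≈6.439531, D=e−e_prev≈-0.172969; u=1/4·1.508281+0·6.439531+1/4·(-0.172969)≈0.333828; next y=3/10·0.491719+3/4·0.333828≈0.397887
n=4: y≈0.397887, sp=2, e=sp−y≈1.602113; I≈8.041645, D=e−e_prev≈0.093832; u=1/4·1.602113+0·8.041645+1/4·0.093832≈0.423986; next y=3/10·0.397887+3/4·0.423986≈0.437356
n=5: y≈0.437356, sp=2, e=sp−y≈1.562644; I≈9.604289, D=e−e_prev≈-0.039469; u=1/4·1.562644+0·9.604289+1/4·(-0.039469)≈0.380794; next y=3/10·0.437356+3/4·0.380794≈0.416802
n=6: y≈0.416802, sp=3, e=sp−y≈2.583198; I≈12.187487, D=e−e_prev≈1.020554; u=1/4·2.583198+0·12.187487+1/4·1.020554≈0.900938; next y=3/10·0.416802+3/4·0.900938≈0.800744
n=7: y≈0.800744, sp=3, e=sp−y≈2.199256; I≈14.386743, D=e−e_prev≈-0.383942; u=1/4·2.199256+0·14.386743+1/4·(-0.383942)≈0.453828; next y=3/10·0.800744+3/4·0.453828≈0.580595
n=8: y≈0.580595, sp=3, e=sp−y≈2.419405; I≈16.806148, D=e−e_prev≈0.220149; u=1/4·2.419405+0·16.806148+1/4·0.220149≈0.659889; next y=3/10·0.580595+3/4·0.659889≈0.669095

0 2 1.000 0.000
1 2 0.125 0.750
2 2 0.528 0.319
3 2 0.334 0.492
4 2 0.424 0.398
5 2 0.381 0.437
6 3 0.901 0.417
7 3 0.454 0.801
8 3 0.660 0.581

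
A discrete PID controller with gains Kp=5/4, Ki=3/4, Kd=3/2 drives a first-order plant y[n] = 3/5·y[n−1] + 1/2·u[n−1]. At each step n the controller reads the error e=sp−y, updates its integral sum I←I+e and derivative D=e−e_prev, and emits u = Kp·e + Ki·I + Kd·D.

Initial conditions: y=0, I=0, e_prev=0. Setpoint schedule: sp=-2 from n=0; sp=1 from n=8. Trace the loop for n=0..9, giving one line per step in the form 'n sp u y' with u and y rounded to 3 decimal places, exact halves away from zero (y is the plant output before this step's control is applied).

0 -2 -7.000 0.000
1 -2 6.750 -3.500
2 -2 -14.088 1.275
3 -2 17.057 -6.279
4 -2 -29.704 4.761
5 -2 40.433 -11.996
6 -2 -64.757 13.019
7 -2 93.052 -24.567
8 1 -133.137 31.786
9 1 201.293 -47.497

(exact arithmetic carried between steps; '≈' marks a value shown rounded to 6 d.p. or computed from one; I and e_prev carry over from the previous line; the table rounds u and y to 3 d.p., halves away from zero)
n=0: y=0, sp=-2, e=sp−y=-2; I=-2, D=e−e_prev=-2; u=5/4·(-2)+3/4·(-2)+3/2·(-2)=-7; next y=3/5·0+1/2·(-7)=-3.5
n=1: y=-3.5, sp=-2, e=sp−y=1.5; I=-0.5, D=e−e_prev=3.5; u=5/4·1.5+3/4·(-0.5)+3/2·3.5=6.75; next y=3/5·(-3.5)+1/2·6.75=1.275
n=2: y=1.275, sp=-2, e=sp−y=-3.275; I=-3.775, D=e−e_prev=-4.775; u=5/4·(-3.275)+3/4·(-3.775)+3/2·(-4.775)=-14.0875; next y=3/5·1.275+1/2·(-14.0875)=-6.27875
n=3: y=-6.27875, sp=-2, e=sp−y=4.27875; I=0.50375, D=e−e_prev=7.55375; u=5/4·4.27875+3/4·0.50375+3/2·7.55375=17.056875; next y=3/5·(-6.27875)+1/2·17.056875≈4.761188
n=4: y≈4.761188, sp=-2, e=sp−y≈-6.761188; I≈-6.257438, D=e−e_prev≈-11.039938; u=5/4·(-6.761188)+3/4·(-6.257438)+3/2·(-11.039938)≈-29.704469; next y=3/5·4.761188+1/2·(-29.704469)≈-11.995522
n=5: y≈-11.995522, sp=-2, e=sp−y≈9.995522; I≈3.738084, D=e−e_prev≈16.756709; u=5/4·9.995522+3/4·3.738084+3/2·16.756709≈40.433030; next y=3/5·(-11.995522)+1/2·40.433030≈13.019202
n=6: y≈13.019202, sp=-2, e=sp−y≈-15.019202; I≈-11.281117, D=e−e_prev≈-25.014724; u=5/4·(-15.019202)+3/4·(-11.281117)+3/2·(-25.014724)≈-64.756926; next y=3/5·13.019202+1/2·(-64.756926)≈-24.566942
n=7: y≈-24.566942, sp=-2, e=sp−y≈22.566942; I≈11.285824, D=e−e_prev≈37.586143; u=5/4·22.566942+3/4·11.285824+3/2·37.586143≈93.052261; next y=3/5·(-24.566942)+1/2·93.052261≈31.785965
n=8: y≈31.785965, sp=1, e=sp−y≈-30.785965; I≈-19.500141, D=e−e_prev≈-53.352907; u=5/4·(-30.785965)+3/4·(-19.500141)+3/2·(-53.352907)≈-133.136923; next y=3/5·31.785965+1/2·(-133.136923)≈-47.496882
n=9: y≈-47.496882, sp=1, e=sp−y≈48.496882; I≈28.996741, D=e−e_prev≈79.282848; u=5/4·48.496882+3/4·28.996741+3/2·79.282848≈201.292930; next y=3/5·(-47.496882)+1/2·201.292930≈72.148336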